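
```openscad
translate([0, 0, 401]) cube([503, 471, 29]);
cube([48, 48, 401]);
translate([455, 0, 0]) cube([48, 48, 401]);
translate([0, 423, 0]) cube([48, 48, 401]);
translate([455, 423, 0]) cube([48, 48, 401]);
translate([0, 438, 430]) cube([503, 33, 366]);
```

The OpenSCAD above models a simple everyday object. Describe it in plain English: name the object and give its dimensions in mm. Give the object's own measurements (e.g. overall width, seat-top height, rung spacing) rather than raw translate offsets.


A chair. The seat is a 503×471×29 mm slab with its top at z = 430 mm, on four 48×48 mm corner legs (flush with the seat edges, standing on z = 0). A flat backrest 33 mm thick, 366 mm tall, spans the full seat width and rises from the seat top along its +y edge, rear face flush with the rear of the seat.


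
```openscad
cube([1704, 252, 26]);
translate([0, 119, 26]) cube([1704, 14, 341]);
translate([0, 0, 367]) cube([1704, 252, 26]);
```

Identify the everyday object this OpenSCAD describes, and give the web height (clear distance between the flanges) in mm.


An I-beam. The web height is 341 mm.

Two wide flanges with a thin centred web — an I-beam. Overall 393 mm minus two 26 mm flanges gives a web of 393 − 2·26 = 341 mm.


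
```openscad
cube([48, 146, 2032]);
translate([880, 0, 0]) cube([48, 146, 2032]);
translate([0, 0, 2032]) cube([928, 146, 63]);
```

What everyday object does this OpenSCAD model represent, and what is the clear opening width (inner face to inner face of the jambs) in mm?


A door frame. The clear opening width is 832 mm.

Two 2032 mm tall posts with a header on top — a door frame. The left jamb is 48 mm wide at x = 0; the right jamb starts at x = 880. The clear opening is 880 − 48 = 832 mm.


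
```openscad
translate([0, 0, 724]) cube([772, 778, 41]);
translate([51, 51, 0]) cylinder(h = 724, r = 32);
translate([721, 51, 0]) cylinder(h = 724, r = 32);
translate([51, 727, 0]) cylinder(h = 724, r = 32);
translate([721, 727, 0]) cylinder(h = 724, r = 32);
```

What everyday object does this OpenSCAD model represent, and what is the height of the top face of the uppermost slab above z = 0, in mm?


A table. The table height is 765 mm.

A 772×778×41 slab sits at z = 724 on four Ø64 mm round legs — a table. The top surface is at 724 + 41 = 765 mm.


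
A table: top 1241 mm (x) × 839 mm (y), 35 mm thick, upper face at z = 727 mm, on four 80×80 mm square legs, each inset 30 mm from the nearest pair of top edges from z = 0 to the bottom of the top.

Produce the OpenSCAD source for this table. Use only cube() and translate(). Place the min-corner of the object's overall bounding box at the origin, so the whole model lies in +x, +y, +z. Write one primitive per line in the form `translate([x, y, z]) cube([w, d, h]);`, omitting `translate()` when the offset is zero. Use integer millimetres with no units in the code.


translate([0, 0, 692]) cube([1241, 839, 35]);
translate([30, 30, 0]) cube([80, 80, 692]);
translate([1131, 30, 0]) cube([80, 80, 692]);
translate([30, 729, 0]) cube([80, 80, 692]);
translate([1131, 729, 0]) cube([80, 80, 692]);


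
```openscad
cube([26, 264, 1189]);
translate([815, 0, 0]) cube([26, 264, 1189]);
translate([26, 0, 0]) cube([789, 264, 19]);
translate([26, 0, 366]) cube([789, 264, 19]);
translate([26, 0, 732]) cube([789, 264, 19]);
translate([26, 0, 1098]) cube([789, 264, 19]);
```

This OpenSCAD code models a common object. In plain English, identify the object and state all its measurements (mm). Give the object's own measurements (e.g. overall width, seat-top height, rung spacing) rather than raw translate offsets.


An open bookshelf. Two side panels, each 26 mm thick, 264 mm deep and 1189 mm tall, stand 841 mm apart (outside-to-outside). Between them sit 4 shelves, each 19 mm thick and 264 mm deep, spanning the full gap between the sides. The bottom shelf rests on the floor (its underside at z = 0) and the clear gap between one shelf's top and the next shelf's underside is 347 mm.


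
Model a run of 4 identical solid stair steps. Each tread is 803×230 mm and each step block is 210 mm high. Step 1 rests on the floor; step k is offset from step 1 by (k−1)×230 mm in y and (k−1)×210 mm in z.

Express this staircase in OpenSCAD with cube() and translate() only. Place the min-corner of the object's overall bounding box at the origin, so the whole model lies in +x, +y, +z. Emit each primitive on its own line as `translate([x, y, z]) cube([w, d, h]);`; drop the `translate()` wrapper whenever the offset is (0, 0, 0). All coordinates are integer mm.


cube([803, 230, 210]);
translate([0, 230, 210]) cube([803, 230, 210]);
translate([0, 460, 420]) cube([803, 230, 210]);
translate([0, 690, 630]) cube([803, 230, 210]);


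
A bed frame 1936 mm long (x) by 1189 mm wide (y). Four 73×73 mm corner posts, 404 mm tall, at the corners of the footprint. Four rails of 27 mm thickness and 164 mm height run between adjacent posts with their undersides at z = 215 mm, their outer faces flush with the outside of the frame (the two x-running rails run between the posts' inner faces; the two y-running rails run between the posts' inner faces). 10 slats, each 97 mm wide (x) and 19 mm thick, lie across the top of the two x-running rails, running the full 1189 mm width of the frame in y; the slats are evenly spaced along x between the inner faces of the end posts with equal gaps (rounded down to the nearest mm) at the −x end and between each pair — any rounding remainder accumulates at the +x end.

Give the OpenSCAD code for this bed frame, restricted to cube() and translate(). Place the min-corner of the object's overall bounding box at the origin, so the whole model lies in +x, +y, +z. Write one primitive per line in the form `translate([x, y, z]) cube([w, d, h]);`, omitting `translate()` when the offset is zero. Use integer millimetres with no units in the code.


// slat z = rail_z + rail_h = 215 + 164 = 379
// slat gap = ⌊(1790 − 10·97) / 11⌋ = 74
cube([73, 73, 404]);
translate([0, 1116, 0]) cube([73, 73, 404]);
translate([1863, 0, 0]) cube([73, 73, 404]);
translate([1863, 1116, 0]) cube([73, 73, 404]);
translate([73, 0, 215]) cube([1790, 27, 164]);
translate([73, 1162, 215]) cube([1790, 27, 164]);
translate([0, 73, 215]) cube([27, 1043, 164]);
translate([1909, 73, 215]) cube([27, 1043, 164]);
translate([147, 0, 379]) cube([97, 1189, 19]);
translate([318, 0, 379]) cube([97, 1189, 19]);
translate([489, 0, 379]) cube([97, 1189, 19]);
translate([660, 0, 379]) cube([97, 1189, 19]);
translate([831, 0, 379]) cube([97, 1189, 19]);
translate([1002, 0, 379]) cube([97, 1189, 19]);
translate([1173, 0, 379]) cube([97, 1189, 19]);
translate([1344, 0, 379]) cube([97, 1189, 19]);
translate([1515, 0, 379]) cube([97, 1189, 19]);
translate([1686, 0, 379]) cube([97, 1189, 19]);


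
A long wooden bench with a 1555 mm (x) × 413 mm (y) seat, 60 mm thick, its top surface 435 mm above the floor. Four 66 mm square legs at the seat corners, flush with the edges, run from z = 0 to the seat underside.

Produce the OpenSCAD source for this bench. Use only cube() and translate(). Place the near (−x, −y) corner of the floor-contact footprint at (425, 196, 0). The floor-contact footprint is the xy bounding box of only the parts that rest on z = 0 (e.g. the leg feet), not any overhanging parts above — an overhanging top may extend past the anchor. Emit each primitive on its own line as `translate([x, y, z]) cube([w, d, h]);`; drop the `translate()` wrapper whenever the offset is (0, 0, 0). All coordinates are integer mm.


translate([425, 196, 375]) cube([1555, 413, 60]);
translate([425, 196, 0]) cube([66, 66, 375]);
translate([425, 543, 0]) cube([66, 66, 375]);
translate([1914, 196, 0]) cube([66, 66, 375]);
translate([1914, 543, 0]) cube([66, 66, 375]);


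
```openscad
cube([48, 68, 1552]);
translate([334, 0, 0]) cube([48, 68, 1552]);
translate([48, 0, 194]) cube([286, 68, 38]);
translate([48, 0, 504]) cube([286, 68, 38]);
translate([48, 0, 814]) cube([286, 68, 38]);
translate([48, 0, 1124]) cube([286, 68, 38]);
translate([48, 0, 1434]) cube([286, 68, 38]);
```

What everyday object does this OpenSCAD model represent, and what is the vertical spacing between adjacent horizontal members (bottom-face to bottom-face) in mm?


A ladder. The rung spacing is 310 mm.

Two tall 48×68 posts with 5 short bars between them — a ladder. Adjacent rungs sit at z = 194 and z = 504, so the spacing is 504 − 194 = 310 mm.


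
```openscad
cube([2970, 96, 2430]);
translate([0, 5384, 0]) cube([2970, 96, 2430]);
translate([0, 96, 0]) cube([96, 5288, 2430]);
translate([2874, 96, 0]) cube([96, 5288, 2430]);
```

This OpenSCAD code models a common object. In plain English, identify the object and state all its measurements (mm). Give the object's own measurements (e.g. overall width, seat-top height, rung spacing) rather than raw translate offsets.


The wall frame of a small rectangular building: four walls, each 2430 mm tall and 96 mm thick, enclosing a footprint 2970 mm (x) by 5480 mm (y) outside-to-outside, with no floor or roof. The front and back walls (the −y and +y sides) span the full width; the two side walls fit between them.


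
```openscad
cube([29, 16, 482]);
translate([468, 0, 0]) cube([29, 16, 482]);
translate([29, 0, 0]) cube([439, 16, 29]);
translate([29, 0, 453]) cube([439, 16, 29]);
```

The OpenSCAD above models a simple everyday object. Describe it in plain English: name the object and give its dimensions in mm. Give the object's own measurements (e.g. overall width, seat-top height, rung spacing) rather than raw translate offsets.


A rectangular picture frame lying in the x–z plane (depth along y). The opening is 439 mm wide (x) by 424 mm tall (z), surrounded by a border 29 mm wide on all four sides. The frame is 16 mm deep and is made of two full-height vertical stiles with two horizontal rails fitted between them.


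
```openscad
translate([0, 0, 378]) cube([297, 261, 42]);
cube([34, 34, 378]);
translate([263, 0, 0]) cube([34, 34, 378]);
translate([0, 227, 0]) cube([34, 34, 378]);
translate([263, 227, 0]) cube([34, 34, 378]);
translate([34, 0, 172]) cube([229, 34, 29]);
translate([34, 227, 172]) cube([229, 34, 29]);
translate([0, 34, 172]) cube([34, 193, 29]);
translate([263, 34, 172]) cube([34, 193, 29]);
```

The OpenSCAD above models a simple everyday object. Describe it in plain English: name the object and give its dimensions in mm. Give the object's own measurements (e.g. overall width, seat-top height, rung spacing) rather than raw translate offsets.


A simple wooden stool: a rectangular seat 297 mm (x) by 261 mm (y), 42 mm thick, top face at z = 420 mm, on four square legs, each 34×34 mm in cross-section. The legs rest on z = 0, each flush with a corner of the seat. Four stretchers, 34 mm wide and 29 mm tall, connect adjacent legs with their undersides at z = 172 mm, each running between the inner faces of the legs it joins and aligned with the legs' outer faces on the other axis.


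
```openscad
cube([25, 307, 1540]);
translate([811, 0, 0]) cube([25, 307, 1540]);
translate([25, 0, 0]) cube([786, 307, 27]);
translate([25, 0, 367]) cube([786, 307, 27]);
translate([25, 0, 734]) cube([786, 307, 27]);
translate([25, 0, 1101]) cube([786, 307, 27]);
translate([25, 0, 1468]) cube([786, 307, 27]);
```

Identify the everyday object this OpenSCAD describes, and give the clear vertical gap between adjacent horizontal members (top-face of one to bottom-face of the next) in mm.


A bookshelf. The clear shelf gap is 340 mm.

Two tall side panels with 5 horizontal boards between them — a bookshelf. The first two shelf undersides are at z = 0 and z = 367; with shelf thickness 27, the clear gap is 367 − 0 − 27 = 340 mm.


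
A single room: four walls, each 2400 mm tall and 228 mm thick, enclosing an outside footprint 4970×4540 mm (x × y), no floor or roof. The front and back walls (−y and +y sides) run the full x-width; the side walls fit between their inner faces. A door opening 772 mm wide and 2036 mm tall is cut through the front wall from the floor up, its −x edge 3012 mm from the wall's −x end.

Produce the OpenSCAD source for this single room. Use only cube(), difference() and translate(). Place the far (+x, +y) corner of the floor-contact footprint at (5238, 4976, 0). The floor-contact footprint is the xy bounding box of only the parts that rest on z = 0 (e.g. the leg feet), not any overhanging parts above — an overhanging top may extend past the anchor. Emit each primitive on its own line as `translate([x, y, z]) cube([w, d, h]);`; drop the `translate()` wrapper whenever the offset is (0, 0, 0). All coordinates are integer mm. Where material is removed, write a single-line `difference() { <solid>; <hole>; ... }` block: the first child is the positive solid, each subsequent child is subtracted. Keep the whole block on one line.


difference() { translate([268, 436, 0]) cube([4970, 228, 2400]); translate([3280, 436, 0]) cube([772, 228, 2036]); }
translate([268, 4748, 0]) cube([4970, 228, 2400]);
translate([268, 664, 0]) cube([228, 4084, 2400]);
translate([5010, 664, 0]) cube([228, 4084, 2400]);


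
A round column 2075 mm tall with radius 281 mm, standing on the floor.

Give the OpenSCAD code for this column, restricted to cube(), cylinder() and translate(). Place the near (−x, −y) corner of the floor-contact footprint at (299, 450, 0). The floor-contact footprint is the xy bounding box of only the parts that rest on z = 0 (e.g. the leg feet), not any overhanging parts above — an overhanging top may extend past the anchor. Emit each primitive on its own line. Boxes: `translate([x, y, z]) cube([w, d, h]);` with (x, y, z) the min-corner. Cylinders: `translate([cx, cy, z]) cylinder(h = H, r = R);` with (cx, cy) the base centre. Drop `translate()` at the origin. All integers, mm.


translate([580, 731, 0]) cylinder(h = 2075, r = 281);


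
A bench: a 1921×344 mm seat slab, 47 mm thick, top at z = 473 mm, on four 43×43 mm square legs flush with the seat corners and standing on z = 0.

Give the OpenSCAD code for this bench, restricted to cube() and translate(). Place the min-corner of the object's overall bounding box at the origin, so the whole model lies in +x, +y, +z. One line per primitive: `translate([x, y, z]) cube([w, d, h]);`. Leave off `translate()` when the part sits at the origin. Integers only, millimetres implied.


translate([0, 0, 426]) cube([1921, 344, 47]);
cube([43, 43, 426]);
translate([0, 301, 0]) cube([43, 43, 426]);
translate([1878, 0, 0]) cube([43, 43, 426]);
translate([1878, 301, 0]) cube([43, 43, 426]);


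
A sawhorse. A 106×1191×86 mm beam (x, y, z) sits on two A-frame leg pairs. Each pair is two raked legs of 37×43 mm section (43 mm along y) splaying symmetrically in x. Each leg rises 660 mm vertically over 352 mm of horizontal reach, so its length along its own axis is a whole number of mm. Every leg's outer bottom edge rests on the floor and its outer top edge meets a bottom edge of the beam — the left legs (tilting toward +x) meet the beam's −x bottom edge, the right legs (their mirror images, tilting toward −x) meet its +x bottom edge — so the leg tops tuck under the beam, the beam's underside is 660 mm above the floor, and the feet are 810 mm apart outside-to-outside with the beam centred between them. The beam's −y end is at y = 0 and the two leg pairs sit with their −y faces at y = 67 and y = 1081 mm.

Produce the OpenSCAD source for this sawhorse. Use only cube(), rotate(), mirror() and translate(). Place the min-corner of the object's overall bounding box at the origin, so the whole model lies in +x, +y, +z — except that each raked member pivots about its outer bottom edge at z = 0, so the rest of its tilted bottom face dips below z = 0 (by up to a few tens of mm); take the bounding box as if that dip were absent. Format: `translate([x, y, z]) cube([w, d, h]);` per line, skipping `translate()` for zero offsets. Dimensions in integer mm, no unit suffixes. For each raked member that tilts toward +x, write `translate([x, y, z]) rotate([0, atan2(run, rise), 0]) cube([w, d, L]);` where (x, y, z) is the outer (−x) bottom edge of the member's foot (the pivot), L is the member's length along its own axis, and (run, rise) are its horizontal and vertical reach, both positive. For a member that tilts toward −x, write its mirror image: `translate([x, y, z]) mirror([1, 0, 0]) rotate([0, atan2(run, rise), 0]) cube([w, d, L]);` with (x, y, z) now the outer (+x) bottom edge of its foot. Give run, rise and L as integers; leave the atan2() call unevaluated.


translate([352, 0, 660]) cube([106, 1191, 86]);
translate([0, 67, 0]) rotate([0, atan2(352, 660), 0]) cube([37, 43, 748]);
translate([810, 67, 0]) mirror([1, 0, 0]) rotate([0, atan2(352, 660), 0]) cube([37, 43, 748]);
translate([0, 1081, 0]) rotate([0, atan2(352, 660), 0]) cube([37, 43, 748]);
translate([810, 1081, 0]) mirror([1, 0, 0]) rotate([0, atan2(352, 660), 0]) cube([37, 43, 748]);


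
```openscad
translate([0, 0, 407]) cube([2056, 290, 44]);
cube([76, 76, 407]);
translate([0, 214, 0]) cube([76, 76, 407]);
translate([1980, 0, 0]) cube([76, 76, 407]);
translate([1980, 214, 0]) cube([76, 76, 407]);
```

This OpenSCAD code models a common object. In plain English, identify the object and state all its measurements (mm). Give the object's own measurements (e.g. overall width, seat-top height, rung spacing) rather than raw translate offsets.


A bench: a 2056×290 mm seat slab, 44 mm thick, top at z = 451 mm, on four 76×76 mm square legs flush with the seat corners and standing on z = 0.


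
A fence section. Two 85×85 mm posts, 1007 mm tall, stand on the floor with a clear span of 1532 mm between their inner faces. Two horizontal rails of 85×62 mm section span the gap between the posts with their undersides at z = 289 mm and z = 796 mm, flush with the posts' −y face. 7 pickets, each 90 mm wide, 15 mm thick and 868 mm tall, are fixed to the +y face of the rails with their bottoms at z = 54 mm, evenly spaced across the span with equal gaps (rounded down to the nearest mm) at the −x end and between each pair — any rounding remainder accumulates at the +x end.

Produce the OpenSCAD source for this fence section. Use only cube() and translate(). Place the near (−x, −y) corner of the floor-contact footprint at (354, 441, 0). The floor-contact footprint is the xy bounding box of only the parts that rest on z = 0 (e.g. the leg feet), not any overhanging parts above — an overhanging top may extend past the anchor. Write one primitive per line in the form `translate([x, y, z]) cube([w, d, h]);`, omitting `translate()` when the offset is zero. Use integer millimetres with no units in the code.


translate([354, 441, 0]) cube([85, 85, 1007]);
translate([1971, 441, 0]) cube([85, 85, 1007]);
translate([439, 441, 289]) cube([1532, 85, 62]);
translate([439, 441, 796]) cube([1532, 85, 62]);
translate([551, 526, 54]) cube([90, 15, 868]);
translate([753, 526, 54]) cube([90, 15, 868]);
translate([955, 526, 54]) cube([90, 15, 868]);
translate([1157, 526, 54]) cube([90, 15, 868]);
translate([1359, 526, 54]) cube([90, 15, 868]);
translate([1561, 526, 54]) cube([90, 15, 868]);
translate([1763, 526, 54]) cube([90, 15, 868]);


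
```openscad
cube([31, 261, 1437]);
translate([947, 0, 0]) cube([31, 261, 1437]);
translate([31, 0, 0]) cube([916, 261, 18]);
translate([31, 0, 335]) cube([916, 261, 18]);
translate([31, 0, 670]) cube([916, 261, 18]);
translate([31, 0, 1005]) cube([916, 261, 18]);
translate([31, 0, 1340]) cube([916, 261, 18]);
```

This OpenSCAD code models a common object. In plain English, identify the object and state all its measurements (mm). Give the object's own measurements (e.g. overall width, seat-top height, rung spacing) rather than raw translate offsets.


An open bookshelf. Two side panels, each 31 mm thick, 261 mm deep and 1437 mm tall, stand 978 mm apart (outside-to-outside). Between them sit 5 shelves, each 18 mm thick and 261 mm deep, spanning the full gap between the sides. The bottom shelf rests on the floor (its underside at z = 0) and the clear gap between one shelf's top and the next shelf's underside is 317 mm.


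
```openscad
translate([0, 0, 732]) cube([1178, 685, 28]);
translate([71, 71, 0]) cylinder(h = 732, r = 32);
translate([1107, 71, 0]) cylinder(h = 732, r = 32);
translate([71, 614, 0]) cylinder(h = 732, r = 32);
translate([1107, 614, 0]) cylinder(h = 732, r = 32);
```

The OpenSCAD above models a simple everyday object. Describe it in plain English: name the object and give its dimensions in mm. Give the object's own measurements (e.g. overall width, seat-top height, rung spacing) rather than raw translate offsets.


A table: top 1178 mm (x) × 685 mm (y), 28 mm thick, upper face at z = 760 mm, on four round legs of 64 mm diameter, each leg's bounding box inset 39 mm from the nearest pair of top edges from z = 0 to the bottom of the top.


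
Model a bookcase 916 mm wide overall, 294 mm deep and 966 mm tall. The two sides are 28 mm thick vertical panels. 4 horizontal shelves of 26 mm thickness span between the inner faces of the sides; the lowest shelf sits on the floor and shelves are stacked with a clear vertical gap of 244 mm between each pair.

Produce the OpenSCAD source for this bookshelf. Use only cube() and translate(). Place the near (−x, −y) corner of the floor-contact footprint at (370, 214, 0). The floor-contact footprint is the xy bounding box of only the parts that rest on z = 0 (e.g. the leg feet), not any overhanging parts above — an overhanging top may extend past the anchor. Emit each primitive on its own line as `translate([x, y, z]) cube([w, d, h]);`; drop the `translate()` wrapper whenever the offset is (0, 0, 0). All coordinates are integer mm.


translate([370, 214, 0]) cube([28, 294, 966]);
translate([1258, 214, 0]) cube([28, 294, 966]);
translate([398, 214, 0]) cube([860, 294, 26]);
translate([398, 214, 270]) cube([860, 294, 26]);
translate([398, 214, 540]) cube([860, 294, 26]);
translate([398, 214, 810]) cube([860, 294, 26]);


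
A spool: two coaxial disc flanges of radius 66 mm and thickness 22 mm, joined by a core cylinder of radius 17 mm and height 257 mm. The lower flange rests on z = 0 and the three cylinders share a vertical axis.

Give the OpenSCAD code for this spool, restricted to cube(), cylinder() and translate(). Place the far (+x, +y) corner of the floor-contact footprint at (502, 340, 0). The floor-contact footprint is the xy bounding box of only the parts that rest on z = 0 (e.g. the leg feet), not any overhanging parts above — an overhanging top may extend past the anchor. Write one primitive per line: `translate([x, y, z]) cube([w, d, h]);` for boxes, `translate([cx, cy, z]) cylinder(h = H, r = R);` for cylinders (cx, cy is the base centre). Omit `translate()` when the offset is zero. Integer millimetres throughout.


translate([436, 274, 0]) cylinder(h = 22, r = 66);
translate([436, 274, 22]) cylinder(h = 257, r = 17);
translate([436, 274, 279]) cylinder(h = 22, r = 66);


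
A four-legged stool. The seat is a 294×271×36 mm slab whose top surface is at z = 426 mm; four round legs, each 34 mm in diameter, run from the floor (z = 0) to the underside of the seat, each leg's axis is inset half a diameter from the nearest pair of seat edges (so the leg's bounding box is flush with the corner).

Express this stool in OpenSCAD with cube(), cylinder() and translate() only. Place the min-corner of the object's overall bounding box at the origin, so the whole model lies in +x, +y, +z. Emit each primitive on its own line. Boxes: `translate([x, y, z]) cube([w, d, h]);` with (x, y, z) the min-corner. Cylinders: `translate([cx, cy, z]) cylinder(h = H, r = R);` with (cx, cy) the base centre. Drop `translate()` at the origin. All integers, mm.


translate([0, 0, 390]) cube([294, 271, 36]);
translate([17, 17, 0]) cylinder(h = 390, r = 17);
translate([277, 17, 0]) cylinder(h = 390, r = 17);
translate([17, 254, 0]) cylinder(h = 390, r = 17);
translate([277, 254, 0]) cylinder(h = 390, r = 17);


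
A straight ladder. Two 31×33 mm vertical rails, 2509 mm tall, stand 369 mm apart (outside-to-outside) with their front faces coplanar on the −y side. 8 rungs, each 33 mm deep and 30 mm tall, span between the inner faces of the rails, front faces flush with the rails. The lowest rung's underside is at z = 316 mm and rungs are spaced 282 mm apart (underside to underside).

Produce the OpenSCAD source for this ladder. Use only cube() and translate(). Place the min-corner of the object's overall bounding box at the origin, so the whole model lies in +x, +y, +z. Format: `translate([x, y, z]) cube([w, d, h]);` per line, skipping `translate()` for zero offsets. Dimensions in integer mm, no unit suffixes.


// rung span = 369 - 2*31 = 307
// rung[k] z = 316 + k*282
cube([31, 33, 2509]);
translate([338, 0, 0]) cube([31, 33, 2509]);
translate([31, 0, 316]) cube([307, 33, 30]);
translate([31, 0, 598]) cube([307, 33, 30]);
translate([31, 0, 880]) cube([307, 33, 30]);
translate([31, 0, 1162]) cube([307, 33, 30]);
translate([31, 0, 1444]) cube([307, 33, 30]);
translate([31, 0, 1726]) cube([307, 33, 30]);
translate([31, 0, 2008]) cube([307, 33, 30]);
translate([31, 0, 2290]) cube([307, 33, 30]);


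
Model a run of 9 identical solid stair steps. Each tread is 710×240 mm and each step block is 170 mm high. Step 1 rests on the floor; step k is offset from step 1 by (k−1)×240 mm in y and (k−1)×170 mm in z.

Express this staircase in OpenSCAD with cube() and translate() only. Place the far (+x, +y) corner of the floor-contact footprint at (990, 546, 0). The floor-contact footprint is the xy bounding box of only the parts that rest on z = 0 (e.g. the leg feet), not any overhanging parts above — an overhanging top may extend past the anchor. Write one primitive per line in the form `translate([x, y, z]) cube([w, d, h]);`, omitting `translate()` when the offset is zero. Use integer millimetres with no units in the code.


translate([280, 306, 0]) cube([710, 240, 170]);
translate([280, 546, 170]) cube([710, 240, 170]);
translate([280, 786, 340]) cube([710, 240, 170]);
translate([280, 1026, 510]) cube([710, 240, 170]);
translate([280, 1266, 680]) cube([710, 240, 170]);
translate([280, 1506, 850]) cube([710, 240, 170]);
translate([280, 1746, 1020]) cube([710, 240, 170]);
translate([280, 1986, 1190]) cube([710, 240, 170]);
translate([280, 2226, 1360]) cube([710, 240, 170]);


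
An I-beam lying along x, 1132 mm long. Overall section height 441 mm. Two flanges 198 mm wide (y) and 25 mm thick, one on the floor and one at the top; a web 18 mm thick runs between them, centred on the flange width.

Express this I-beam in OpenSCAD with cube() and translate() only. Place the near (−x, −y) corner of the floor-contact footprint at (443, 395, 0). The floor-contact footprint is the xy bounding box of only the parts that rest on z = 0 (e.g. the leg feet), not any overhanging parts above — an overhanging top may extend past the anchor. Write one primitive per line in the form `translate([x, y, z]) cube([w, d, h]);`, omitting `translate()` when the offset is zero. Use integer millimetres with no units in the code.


translate([443, 395, 0]) cube([1132, 198, 25]);
translate([443, 485, 25]) cube([1132, 18, 391]);
translate([443, 395, 416]) cube([1132, 198, 25]);


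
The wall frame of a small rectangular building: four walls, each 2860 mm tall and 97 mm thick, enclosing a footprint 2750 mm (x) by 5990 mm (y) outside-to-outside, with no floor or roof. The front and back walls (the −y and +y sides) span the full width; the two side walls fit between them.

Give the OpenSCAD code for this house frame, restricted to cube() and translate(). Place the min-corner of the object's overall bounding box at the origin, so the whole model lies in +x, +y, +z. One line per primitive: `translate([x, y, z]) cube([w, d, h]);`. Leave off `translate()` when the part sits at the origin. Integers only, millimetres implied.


cube([2750, 97, 2860]);
translate([0, 5893, 0]) cube([2750, 97, 2860]);
translate([0, 97, 0]) cube([97, 5796, 2860]);
translate([2653, 97, 0]) cube([97, 5796, 2860]);


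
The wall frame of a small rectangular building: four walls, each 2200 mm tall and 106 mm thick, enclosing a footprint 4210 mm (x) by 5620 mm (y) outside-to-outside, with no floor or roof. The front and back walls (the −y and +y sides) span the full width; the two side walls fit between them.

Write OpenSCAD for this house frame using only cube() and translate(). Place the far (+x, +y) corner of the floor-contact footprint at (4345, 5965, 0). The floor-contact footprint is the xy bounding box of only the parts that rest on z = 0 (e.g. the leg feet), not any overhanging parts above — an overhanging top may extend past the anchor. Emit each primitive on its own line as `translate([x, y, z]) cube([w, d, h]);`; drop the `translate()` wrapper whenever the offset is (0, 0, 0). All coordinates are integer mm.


translate([135, 345, 0]) cube([4210, 106, 2200]);
translate([135, 5859, 0]) cube([4210, 106, 2200]);
translate([135, 451, 0]) cube([106, 5408, 2200]);
translate([4239, 451, 0]) cube([106, 5408, 2200]);


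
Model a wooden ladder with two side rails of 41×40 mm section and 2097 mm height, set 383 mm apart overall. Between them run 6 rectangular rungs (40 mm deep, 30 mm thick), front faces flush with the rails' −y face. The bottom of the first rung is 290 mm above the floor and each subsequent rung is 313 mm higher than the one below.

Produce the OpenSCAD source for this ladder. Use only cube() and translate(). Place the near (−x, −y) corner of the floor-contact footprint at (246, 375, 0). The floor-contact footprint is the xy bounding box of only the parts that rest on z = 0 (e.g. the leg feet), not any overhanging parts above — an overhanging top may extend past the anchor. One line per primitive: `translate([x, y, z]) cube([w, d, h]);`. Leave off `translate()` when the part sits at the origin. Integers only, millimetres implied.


translate([246, 375, 0]) cube([41, 40, 2097]);
translate([588, 375, 0]) cube([41, 40, 2097]);
translate([287, 375, 290]) cube([301, 40, 30]);
translate([287, 375, 603]) cube([301, 40, 30]);
translate([287, 375, 916]) cube([301, 40, 30]);
translate([287, 375, 1229]) cube([301, 40, 30]);
translate([287, 375, 1542]) cube([301, 40, 30]);
translate([287, 375, 1855]) cube([301, 40, 30]);


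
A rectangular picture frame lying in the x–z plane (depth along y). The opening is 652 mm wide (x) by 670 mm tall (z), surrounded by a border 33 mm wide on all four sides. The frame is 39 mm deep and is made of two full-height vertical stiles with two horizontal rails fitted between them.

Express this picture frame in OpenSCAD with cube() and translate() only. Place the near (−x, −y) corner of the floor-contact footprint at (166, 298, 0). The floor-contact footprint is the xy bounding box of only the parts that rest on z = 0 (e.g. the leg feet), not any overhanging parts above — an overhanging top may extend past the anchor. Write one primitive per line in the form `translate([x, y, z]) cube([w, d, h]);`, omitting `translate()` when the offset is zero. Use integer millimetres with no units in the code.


translate([166, 298, 0]) cube([33, 39, 736]);
translate([851, 298, 0]) cube([33, 39, 736]);
translate([199, 298, 0]) cube([652, 39, 33]);
translate([199, 298, 703]) cube([652, 39, 33]);


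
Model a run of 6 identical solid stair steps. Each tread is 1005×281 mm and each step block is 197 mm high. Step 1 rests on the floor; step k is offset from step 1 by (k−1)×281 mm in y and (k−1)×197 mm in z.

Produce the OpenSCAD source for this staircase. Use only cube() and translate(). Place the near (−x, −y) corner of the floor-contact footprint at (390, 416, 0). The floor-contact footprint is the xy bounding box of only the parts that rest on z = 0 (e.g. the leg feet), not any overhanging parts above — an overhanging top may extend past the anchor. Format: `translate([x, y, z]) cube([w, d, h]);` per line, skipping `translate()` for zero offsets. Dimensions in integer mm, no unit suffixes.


translate([390, 416, 0]) cube([1005, 281, 197]);
translate([390, 697, 197]) cube([1005, 281, 197]);
translate([390, 978, 394]) cube([1005, 281, 197]);
translate([390, 1259, 591]) cube([1005, 281, 197]);
translate([390, 1540, 788]) cube([1005, 281, 197]);
translate([390, 1821, 985]) cube([1005, 281, 197]);


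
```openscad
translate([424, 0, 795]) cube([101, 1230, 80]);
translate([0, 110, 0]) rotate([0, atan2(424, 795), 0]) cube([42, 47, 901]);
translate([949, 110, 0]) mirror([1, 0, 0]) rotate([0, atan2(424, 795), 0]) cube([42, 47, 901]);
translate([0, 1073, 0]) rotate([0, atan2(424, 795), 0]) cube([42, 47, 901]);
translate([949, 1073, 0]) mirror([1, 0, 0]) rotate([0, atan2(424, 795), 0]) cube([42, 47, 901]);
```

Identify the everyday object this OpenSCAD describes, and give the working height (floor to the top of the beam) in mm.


A sawhorse. The overall height is 875 mm.

A beam across two mirrored pairs of raked legs — a sawhorse. The beam's underside is at z = 795 (matching the legs' vertical rise in atan2(424, 795)) and the beam is 80 mm tall, so its top is at 795 + 80 = 875 mm. The raked legs top out at the beam's underside, so that is the highest point.


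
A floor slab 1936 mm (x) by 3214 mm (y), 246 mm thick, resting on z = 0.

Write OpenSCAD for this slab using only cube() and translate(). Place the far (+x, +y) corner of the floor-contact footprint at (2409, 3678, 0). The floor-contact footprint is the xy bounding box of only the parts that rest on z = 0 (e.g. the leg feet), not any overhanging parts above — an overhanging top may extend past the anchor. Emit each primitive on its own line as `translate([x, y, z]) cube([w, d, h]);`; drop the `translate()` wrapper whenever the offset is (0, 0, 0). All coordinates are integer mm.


translate([473, 464, 0]) cube([1936, 3214, 246]);


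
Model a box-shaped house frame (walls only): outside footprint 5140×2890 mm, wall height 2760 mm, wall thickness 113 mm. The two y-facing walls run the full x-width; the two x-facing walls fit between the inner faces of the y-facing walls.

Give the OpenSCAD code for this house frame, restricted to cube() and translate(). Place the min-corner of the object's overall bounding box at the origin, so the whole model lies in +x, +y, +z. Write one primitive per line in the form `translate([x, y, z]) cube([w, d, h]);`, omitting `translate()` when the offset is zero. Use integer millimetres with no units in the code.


cube([5140, 113, 2760]);
translate([0, 2777, 0]) cube([5140, 113, 2760]);
translate([0, 113, 0]) cube([113, 2664, 2760]);
translate([5027, 113, 0]) cube([113, 2664, 2760]);


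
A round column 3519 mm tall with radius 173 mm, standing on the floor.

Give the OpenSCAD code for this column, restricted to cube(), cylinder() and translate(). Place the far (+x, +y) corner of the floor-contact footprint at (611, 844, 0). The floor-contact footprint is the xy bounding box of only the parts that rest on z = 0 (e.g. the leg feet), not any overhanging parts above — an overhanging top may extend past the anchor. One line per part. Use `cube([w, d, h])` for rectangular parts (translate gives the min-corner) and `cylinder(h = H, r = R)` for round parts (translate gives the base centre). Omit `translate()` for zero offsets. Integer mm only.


translate([438, 671, 0]) cylinder(h = 3519, r = 173);


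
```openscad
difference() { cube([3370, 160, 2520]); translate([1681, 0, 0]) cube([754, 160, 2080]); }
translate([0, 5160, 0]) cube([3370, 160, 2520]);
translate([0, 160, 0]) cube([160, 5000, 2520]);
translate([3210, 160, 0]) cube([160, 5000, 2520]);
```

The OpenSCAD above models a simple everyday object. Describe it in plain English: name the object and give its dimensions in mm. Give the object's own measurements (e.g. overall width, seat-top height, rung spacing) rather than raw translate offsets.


A single room: four walls, each 2520 mm tall and 160 mm thick, enclosing an outside footprint 3370×5320 mm (x × y), no floor or roof. The front and back walls (−y and +y sides) run the full x-width; the side walls fit between their inner faces. A door opening 754 mm wide and 2080 mm tall is cut through the front wall from the floor up, its −x edge 1681 mm from the wall's −x end.


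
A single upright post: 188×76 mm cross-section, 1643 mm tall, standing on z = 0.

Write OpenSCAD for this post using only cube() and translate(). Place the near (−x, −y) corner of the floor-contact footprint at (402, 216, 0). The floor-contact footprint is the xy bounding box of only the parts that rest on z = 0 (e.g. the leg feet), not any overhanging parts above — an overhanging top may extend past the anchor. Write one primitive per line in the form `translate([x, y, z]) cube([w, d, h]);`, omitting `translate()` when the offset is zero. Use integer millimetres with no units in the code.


translate([402, 216, 0]) cube([188, 76, 1643]);


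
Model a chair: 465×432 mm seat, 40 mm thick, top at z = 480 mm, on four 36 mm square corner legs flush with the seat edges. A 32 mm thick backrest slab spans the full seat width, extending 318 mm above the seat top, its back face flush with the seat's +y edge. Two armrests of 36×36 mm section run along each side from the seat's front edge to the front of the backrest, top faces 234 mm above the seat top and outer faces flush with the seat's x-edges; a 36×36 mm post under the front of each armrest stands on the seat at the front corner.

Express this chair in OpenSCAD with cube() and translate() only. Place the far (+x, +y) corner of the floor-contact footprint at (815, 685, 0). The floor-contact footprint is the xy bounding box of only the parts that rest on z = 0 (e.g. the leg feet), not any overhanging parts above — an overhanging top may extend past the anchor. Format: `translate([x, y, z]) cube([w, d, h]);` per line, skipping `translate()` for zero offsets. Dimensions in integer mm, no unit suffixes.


// leg_h = 480 - 40 = 440
// arm post h = 234 - 36 = 198
translate([350, 253, 440]) cube([465, 432, 40]);
translate([350, 253, 0]) cube([36, 36, 440]);
translate([779, 253, 0]) cube([36, 36, 440]);
translate([350, 649, 0]) cube([36, 36, 440]);
translate([779, 649, 0]) cube([36, 36, 440]);
translate([350, 653, 480]) cube([465, 32, 318]);
translate([350, 253, 678]) cube([36, 400, 36]);
translate([779, 253, 678]) cube([36, 400, 36]);
translate([350, 253, 480]) cube([36, 36, 198]);
translate([779, 253, 480]) cube([36, 36, 198]);


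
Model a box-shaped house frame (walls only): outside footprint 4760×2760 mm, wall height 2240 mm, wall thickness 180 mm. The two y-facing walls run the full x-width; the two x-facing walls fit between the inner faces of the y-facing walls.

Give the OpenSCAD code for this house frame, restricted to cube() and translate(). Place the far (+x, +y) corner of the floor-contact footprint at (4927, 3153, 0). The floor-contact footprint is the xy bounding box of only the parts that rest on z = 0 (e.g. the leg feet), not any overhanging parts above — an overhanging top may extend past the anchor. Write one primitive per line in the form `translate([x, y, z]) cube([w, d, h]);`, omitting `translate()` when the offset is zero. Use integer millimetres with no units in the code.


translate([167, 393, 0]) cube([4760, 180, 2240]);
translate([167, 2973, 0]) cube([4760, 180, 2240]);
translate([167, 573, 0]) cube([180, 2400, 2240]);
translate([4747, 573, 0]) cube([180, 2400, 2240]);


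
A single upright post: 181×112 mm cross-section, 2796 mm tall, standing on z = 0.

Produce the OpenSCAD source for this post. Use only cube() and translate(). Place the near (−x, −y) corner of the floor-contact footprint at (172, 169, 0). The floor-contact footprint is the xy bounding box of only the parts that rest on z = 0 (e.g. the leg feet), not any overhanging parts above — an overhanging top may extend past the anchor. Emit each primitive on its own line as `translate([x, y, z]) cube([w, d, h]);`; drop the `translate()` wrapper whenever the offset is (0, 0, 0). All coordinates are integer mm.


translate([172, 169, 0]) cube([181, 112, 2796]);
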